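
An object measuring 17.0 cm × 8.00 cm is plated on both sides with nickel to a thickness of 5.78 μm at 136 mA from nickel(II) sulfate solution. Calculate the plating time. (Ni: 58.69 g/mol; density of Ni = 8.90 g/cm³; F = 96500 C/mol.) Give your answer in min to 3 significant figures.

564 min

Plated area = 2 × 17.0 × 8.00 = 272.0 cm²
Volume = 272.0 × 5.78×10⁻⁴ cm = 0.1572 cm³
m(Ni) = 0.1572 × 8.90 = 1.399 g
n(Ni) = 1.399 / 58.69 = 0.02384 mol; n(e⁻) = 2 × 0.02384 = 0.04768 mol
Q = 0.04768 × 96500 = 4601 C
t = 4601 / 0.136 = 33830 s = 564 min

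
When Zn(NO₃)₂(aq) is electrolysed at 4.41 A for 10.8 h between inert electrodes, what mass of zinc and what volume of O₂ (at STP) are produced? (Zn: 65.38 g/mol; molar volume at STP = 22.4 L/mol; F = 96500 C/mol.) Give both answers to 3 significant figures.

58.1 g Zn; 9.95 L O₂

Q = 4.41 × 38880 = 1.715×10^5 C; n(e⁻) = 1.715×10^5 / 96500 = 1.777 mol
Cathode: Zn²⁺ + 2e⁻ → Zn → n(Zn) = 1.777/2 = 0.8885 mol → 58.1 g
Anode: 2H₂O → O₂ + 4H⁺ + 4e⁻ → n(O₂) = 1.777/4 = 0.4443 mol → 9.95 L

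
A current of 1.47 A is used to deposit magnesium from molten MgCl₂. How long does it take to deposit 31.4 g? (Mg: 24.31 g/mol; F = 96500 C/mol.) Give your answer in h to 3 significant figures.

47.1 h

n(Mg) = 31.4 / 24.31 = 1.292 mol
Mg²⁺ + 2e⁻ → Mg, so n(e⁻) = 2 × 1.292 = 2.584 mol
Q = 2.584 × 96500 = 2.494×10^5 C
t = Q / I = 2.494×10^5 / 1.47 = 1.697×10^5 s = 47.1 h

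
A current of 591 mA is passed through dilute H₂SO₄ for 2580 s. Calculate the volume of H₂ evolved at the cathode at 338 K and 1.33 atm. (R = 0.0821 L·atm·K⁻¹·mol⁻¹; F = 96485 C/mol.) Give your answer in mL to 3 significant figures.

165 mL

Q = 0.591 A × 2580 s = 1525 C
n(e⁻) = Q/F = 1525/96485 = 0.01581 mol
2H⁺ + 2e⁻ → H₂, so n(H₂) = 0.01581 / 2 = 0.007905 mol
V = nRT/P = 0.007905 × 0.0821 × 338 / 1.33 = 0.1649 L
= 165 mL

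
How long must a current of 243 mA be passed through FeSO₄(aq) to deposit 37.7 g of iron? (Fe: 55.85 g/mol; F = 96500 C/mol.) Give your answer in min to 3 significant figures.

n(Fe) = 37.7 / 55.85 = 0.6750 mol
Fe²⁺ + 2e⁻ → Fe, so n(e⁻) = 2 × 0.6750 = 1.350 mol
Q = 1.350 × 96500 = 1.303×10^5 C
t = Q / I = 1.303×10^5 / 0.243 = 5.362×10^5 s = 8940 min

8940 min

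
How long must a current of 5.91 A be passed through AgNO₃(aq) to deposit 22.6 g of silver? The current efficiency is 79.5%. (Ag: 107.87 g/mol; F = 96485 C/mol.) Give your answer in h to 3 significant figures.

1.20 h

n(Ag) = 22.6 / 107.87 = 0.2095 mol
Ag⁺ + e⁻ → Ag, so n(e⁻) = 0.2095 mol
Q = 0.2095 × 96485 / 0.795 = 25430 C
t = Q / I = 25430 / 5.91 = 4303 s = 1.20 h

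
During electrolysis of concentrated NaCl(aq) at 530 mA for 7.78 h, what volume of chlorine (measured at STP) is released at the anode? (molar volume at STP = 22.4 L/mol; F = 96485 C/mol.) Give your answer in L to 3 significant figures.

1.72 L

Charge passed = 0.530 × 28008 = 14840 C
n(e⁻) = Q/F = 14840/96485 = 0.1538 mol
2Cl⁻ → Cl₂ + 2e⁻, so n(Cl₂) = 0.1538 / 2 = 0.07690 mol
V = 0.07690 × 22.4 = 1.723 L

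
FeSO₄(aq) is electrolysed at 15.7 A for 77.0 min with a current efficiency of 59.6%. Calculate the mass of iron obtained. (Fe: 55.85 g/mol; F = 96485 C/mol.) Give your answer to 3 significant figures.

Q = 15.7 × 4620 = 72530 C
n(e⁻) = 72530 / 96485 = 0.7517 mol
Fe²⁺ + 2e⁻ → Fe, so theoretical m(Fe) = 0.3759 × 55.85 = 20.99 g
Actual mass = 59.6% × 20.99 = 12.5 g

12.5 g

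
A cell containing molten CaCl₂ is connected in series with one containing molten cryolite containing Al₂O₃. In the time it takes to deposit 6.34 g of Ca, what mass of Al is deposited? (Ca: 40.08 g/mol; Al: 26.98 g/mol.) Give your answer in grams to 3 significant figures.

n(Ca) = 6.34 / 40.08 = 0.1582 mol
Ca²⁺ + 2e⁻ → Ca, so n(e⁻) = 2 × 0.1582 = 0.3164 mol
The cells are in series, so the same charge (and hence the same n(e⁻) = 0.3164 mol) passes through both.
Al³⁺ + 3e⁻ → Al, so n(Al) = 0.3164 / 3 = 0.1055 mol
m(Al) = 0.1055 × 26.98 = 2.85 g

2.85 g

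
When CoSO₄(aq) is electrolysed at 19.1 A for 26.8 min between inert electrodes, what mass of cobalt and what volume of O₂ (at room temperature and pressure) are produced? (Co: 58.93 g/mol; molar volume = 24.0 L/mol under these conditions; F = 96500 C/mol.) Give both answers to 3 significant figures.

9.38 g Co; 1.91 L O₂

Q = 19.1 × 1608 = 30710 C; n(e⁻) = 30710 / 96500 = 0.3182 mol
Cathode: Co²⁺ + 2e⁻ → Co → n(Co) = 0.3182/2 = 0.1591 mol → 9.38 g
Anode: 2H₂O → O₂ + 4H⁺ + 4e⁻ → n(O₂) = 0.3182/4 = 0.07955 mol → 1.91 L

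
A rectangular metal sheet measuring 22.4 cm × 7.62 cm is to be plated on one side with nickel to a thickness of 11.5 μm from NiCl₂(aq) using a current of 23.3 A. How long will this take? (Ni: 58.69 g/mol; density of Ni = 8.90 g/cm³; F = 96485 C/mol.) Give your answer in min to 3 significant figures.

4.11 min

Plated area = 22.4 × 7.62 = 170.7 cm²
Volume = 170.7 × 11.5×10⁻⁴ cm = 0.1963 cm³
m(Ni) = 0.1963 × 8.90 = 1.747 g
n(Ni) = 1.747 / 58.69 = 0.02977 mol; n(e⁻) = 2 × 0.02977 = 0.05954 mol
Q = 0.05954 × 96485 = 5745 C
t = 5745 / 23.3 = 246.6 s = 4.11 min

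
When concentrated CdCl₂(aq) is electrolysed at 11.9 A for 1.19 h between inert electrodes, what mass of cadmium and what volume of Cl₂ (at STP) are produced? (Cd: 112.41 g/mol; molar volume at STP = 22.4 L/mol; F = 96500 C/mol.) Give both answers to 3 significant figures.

29.7 g Cd; 5.92 L Cl₂

Q = 11.9 × 4284 = 50980 C; n(e⁻) = 50980 / 96500 = 0.5283 mol
Cathode: Cd²⁺ + 2e⁻ → Cd → n(Cd) = 0.5283/2 = 0.2642 mol → 29.7 g
Anode: 2Cl⁻ → Cl₂ + 2e⁻ → n(Cl₂) = 0.5283/2 = 0.2642 mol → 5.92 L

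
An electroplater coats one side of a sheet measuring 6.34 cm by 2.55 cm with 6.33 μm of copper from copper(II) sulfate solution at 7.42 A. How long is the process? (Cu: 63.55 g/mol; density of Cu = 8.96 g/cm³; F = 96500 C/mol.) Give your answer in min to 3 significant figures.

Plated area = 6.34 × 2.55 = 16.17 cm²
Volume = 16.17 × 6.33×10⁻⁴ cm = 0.01024 cm³
m(Cu) = 0.01024 × 8.96 = 0.09175 g
n(Cu) = 0.09175 / 63.55 = 0.001444 mol; n(e⁻) = 2 × 0.001444 = 0.002888 mol
Q = 0.002888 × 96500 = 278.7 C
t = 278.7 / 7.42 = 37.56 s = 0.626 min

0.626 min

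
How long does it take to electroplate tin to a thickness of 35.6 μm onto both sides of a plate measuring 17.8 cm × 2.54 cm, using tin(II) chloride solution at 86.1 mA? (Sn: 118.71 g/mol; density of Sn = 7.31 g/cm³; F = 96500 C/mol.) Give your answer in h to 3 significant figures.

12.3 h

Plated area = 2 × 17.8 × 2.54 = 90.42 cm²
Volume = 90.42 × 35.6×10⁻⁴ cm = 0.3219 cm³
m(Sn) = 0.3219 × 7.31 = 2.353 g
n(Sn) = 2.353 / 118.71 = 0.01982 mol; n(e⁻) = 2 × 0.01982 = 0.03964 mol
Q = 0.03964 × 96500 = 3825 C
t = 3825 / 0.0861 = 44430 s = 12.3 h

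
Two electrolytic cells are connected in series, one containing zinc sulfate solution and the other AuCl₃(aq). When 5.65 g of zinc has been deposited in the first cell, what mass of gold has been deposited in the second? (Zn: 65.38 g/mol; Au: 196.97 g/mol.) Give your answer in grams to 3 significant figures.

n(Zn) = 5.65 / 65.38 = 0.08642 mol
Zn²⁺ + 2e⁻ → Zn, so n(e⁻) = 2 × 0.08642 = 0.1728 mol
Same current for the same time ⇒ same n(e⁻) = 0.1728 mol in both cells.
Au³⁺ + 3e⁻ → Au, so n(Au) = 0.1728 / 3 = 0.05760 mol
m(Au) = 0.05760 × 196.97 = 11.3 g

11.3 g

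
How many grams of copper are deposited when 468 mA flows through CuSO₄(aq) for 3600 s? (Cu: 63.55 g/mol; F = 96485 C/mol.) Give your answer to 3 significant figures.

0.555 g

Q = 0.468 A × 3600 s = 1685 C
n(e⁻) = Q/F = 1685/96485 = 0.01746 mol
Cu²⁺ + 2e⁻ → Cu, so n(Cu) = 0.01746 / 2 = 0.008730 mol
m = 0.008730 × 63.55 = 0.555 g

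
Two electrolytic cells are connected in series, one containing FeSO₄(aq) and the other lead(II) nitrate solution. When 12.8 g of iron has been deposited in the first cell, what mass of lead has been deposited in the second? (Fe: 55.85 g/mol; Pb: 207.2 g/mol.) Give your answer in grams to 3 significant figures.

n(Fe) = 12.8 / 55.85 = 0.2292 mol
Fe²⁺ + 2e⁻ → Fe, so n(e⁻) = 2 × 0.2292 = 0.4584 mol
In series, the same 0.4584 mol of electrons flows through the second cell.
Pb²⁺ + 2e⁻ → Pb, so n(Pb) = 0.4584 / 2 = 0.2292 mol
m(Pb) = 0.2292 × 207.2 = 47.5 g

47.5 g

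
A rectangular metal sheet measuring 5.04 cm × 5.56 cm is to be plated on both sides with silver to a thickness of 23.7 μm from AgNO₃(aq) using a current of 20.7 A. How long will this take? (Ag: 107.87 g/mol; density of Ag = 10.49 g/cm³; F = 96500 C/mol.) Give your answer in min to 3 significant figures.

Plated area = 2 × 5.04 × 5.56 = 56.04 cm²
Volume = 56.04 × 23.7×10⁻⁴ cm = 0.1328 cm³
m(Ag) = 0.1328 × 10.49 = 1.393 g
n(Ag) = 1.393 / 107.87 = 0.01291 mol; n(e⁻) = 0.01291 mol
Q = 0.01291 × 96500 = 1246 C
t = 1246 / 20.7 = 60.19 s = 1.00 min

1.00 min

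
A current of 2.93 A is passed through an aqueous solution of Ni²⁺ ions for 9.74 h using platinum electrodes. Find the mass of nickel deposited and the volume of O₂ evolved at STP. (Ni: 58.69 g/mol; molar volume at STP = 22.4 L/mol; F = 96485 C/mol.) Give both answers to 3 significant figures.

Q = 2.93 × 35064 = 1.027×10^5 C; n(e⁻) = 1.027×10^5 / 96485 = 1.064 mol
Cathode: Ni²⁺ + 2e⁻ → Ni → n(Ni) = 1.064/2 = 0.5320 mol → 31.2 g
Anode: 2H₂O → O₂ + 4H⁺ + 4e⁻ → n(O₂) = 1.064/4 = 0.2660 mol → 5.96 L

31.2 g Ni; 5.96 L O₂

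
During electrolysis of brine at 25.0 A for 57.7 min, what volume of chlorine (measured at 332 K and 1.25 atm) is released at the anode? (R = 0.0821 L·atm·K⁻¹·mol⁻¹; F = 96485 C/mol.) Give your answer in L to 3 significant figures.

Charge passed = 25.0 × 3462 = 86550 C
Moles of electrons = 86550 / 96485 = 0.8970 mol
2Cl⁻ → Cl₂ + 2e⁻, so n(Cl₂) = 0.8970 / 2 = 0.4485 mol
V = nRT/P = 0.4485 × 0.0821 × 332 / 1.25 = 9.780 L

9.78 L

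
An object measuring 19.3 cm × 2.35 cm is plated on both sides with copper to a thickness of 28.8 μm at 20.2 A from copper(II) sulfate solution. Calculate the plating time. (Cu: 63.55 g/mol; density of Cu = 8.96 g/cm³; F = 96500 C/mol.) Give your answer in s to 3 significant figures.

352 s

Plated area = 2 × 19.3 × 2.35 = 90.71 cm²
Volume = 90.71 × 28.8×10⁻⁴ cm = 0.2612 cm³
m(Cu) = 0.2612 × 8.96 = 2.340 g
n(Cu) = 2.340 / 63.55 = 0.03682 mol; n(e⁻) = 2 × 0.03682 = 0.07364 mol
Q = 0.07364 × 96500 = 7106 C
t = 7106 / 20.2 = 351.8 s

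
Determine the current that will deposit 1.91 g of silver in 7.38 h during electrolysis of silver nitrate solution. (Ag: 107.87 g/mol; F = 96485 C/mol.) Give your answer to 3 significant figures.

0.0643 A

n(Ag) = 1.91 / 107.87 = 0.01771 mol
Ag⁺ + e⁻ → Ag, so n(e⁻) = 0.01771 mol
Q = 0.01771 × 96485 = 1709 C
I = Q / t = 1709 / 26568 s = 0.0643 A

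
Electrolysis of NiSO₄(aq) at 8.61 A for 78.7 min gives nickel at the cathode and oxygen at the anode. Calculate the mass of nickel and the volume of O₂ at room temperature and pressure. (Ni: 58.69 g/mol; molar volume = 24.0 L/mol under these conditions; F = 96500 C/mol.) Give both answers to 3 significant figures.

Q = 8.61 × 4722 = 40660 C; n(e⁻) = 40660 / 96500 = 0.4213 mol
Cathode: Ni²⁺ + 2e⁻ → Ni → n(Ni) = 0.4213/2 = 0.2107 mol → 12.4 g
Anode: 2H₂O → O₂ + 4H⁺ + 4e⁻ → n(O₂) = 0.4213/4 = 0.1053 mol → 2.53 L

12.4 g Ni; 2.53 L O₂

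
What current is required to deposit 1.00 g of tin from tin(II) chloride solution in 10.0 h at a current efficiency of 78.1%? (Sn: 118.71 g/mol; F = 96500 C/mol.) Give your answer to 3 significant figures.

0.0578 A

n(Sn) = 1.00 / 118.71 = 0.008424 mol
Sn²⁺ + 2e⁻ → Sn, so n(e⁻) = 2 × 0.008424 = 0.01685 mol
Q = 0.01685 × 96500 / 0.781 = 2082 C
I = Q / t = 2082 / 36000 s = 0.0578 A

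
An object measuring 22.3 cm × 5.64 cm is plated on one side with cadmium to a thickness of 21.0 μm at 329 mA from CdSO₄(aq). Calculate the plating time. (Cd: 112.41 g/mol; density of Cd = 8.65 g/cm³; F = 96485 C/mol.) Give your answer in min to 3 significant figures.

199 min

Plated area = 22.3 × 5.64 = 125.8 cm²
Volume = 125.8 × 21.0×10⁻⁴ cm = 0.2642 cm³
m(Cd) = 0.2642 × 8.65 = 2.285 g
n(Cd) = 2.285 / 112.41 = 0.02033 mol; n(e⁻) = 2 × 0.02033 = 0.04066 mol
Q = 0.04066 × 96485 = 3923 C
t = 3923 / 0.329 = 11920 s = 199 min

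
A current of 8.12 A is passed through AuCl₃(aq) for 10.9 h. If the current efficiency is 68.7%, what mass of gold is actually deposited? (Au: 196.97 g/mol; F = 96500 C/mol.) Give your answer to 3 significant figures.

Q = 8.12 × 39240 = 3.186×10^5 C
n(e⁻) = 3.186×10^5 / 96500 = 3.302 mol
Au³⁺ + 3e⁻ → Au, so theoretical m(Au) = 1.101 × 196.97 = 216.9 g
Actual mass = 68.7% × 216.9 = 149 g

149 g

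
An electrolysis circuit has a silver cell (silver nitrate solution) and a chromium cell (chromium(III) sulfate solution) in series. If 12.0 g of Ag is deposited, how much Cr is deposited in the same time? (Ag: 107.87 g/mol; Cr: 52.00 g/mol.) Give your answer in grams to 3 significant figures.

n(Ag) = 12.0 / 107.87 = 0.1112 mol
Ag⁺ + e⁻ → Ag, so n(e⁻) = 0.1112 mol
Same current for the same time ⇒ same n(e⁻) = 0.1112 mol in both cells.
Cr³⁺ + 3e⁻ → Cr, so n(Cr) = 0.1112 / 3 = 0.03707 mol
m(Cr) = 0.03707 × 52.00 = 1.93 g

1.93 g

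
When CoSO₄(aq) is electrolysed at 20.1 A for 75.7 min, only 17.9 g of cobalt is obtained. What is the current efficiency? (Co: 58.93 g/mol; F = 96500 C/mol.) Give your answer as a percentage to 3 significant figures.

Q = 20.1 × 4542 = 91290 C
n(e⁻) = 91290 / 96500 = 0.9460 mol
Co²⁺ + 2e⁻ → Co, so theoretical n(Co) = 0.4730 mol → 27.87 g
Efficiency = 17.9 / 27.87 = 0.6423 = 64.2%

64.2%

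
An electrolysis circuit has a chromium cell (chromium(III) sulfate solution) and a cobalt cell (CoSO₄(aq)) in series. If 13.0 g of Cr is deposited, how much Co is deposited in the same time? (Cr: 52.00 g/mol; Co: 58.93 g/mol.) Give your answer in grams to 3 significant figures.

22.1 g

n(Cr) = 13.0 / 52.00 = 0.2500 mol
Cr³⁺ + 3e⁻ → Cr, so n(e⁻) = 3 × 0.2500 = 0.7500 mol
In series, the same 0.7500 mol of electrons flows through the second cell.
Co²⁺ + 2e⁻ → Co, so n(Co) = 0.7500 / 2 = 0.3750 mol
m(Co) = 0.3750 × 58.93 = 22.1 g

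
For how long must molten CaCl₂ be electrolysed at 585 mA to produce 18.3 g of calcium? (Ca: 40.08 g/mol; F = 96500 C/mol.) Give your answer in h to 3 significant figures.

41.8 h

n(Ca) = 18.3 / 40.08 = 0.4566 mol
Ca²⁺ + 2e⁻ → Ca, so n(e⁻) = 2 × 0.4566 = 0.9132 mol
Q = 0.9132 × 96500 = 88120 C
t = Q / I = 88120 / 0.585 = 1.506×10^5 s = 41.8 h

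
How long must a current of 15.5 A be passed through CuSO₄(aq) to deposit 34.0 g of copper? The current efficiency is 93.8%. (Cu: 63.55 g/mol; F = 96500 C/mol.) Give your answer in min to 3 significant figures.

n(Cu) = 34.0 / 63.55 = 0.5350 mol
Cu²⁺ + 2e⁻ → Cu, so n(e⁻) = 2 × 0.5350 = 1.070 mol
Q = 1.070 × 96500 / 0.938 = 1.101×10^5 C
t = Q / I = 1.101×10^5 / 15.5 = 7103 s = 118 min

118 min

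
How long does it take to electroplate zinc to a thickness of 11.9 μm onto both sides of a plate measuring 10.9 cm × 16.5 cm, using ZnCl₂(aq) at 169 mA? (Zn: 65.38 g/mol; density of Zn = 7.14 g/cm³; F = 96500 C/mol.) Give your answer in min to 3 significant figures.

Plated area = 2 × 10.9 × 16.5 = 359.7 cm²
Volume = 359.7 × 11.9×10⁻⁴ cm = 0.4280 cm³
m(Zn) = 0.4280 × 7.14 = 3.056 g
n(Zn) = 3.056 / 65.38 = 0.04674 mol; n(e⁻) = 2 × 0.04674 = 0.09348 mol
Q = 0.09348 × 96500 = 9021 C
t = 9021 / 0.169 = 53380 s = 890 min

890 min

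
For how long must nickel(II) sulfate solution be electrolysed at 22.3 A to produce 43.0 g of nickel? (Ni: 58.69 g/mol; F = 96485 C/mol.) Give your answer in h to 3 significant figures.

n(Ni) = 43.0 / 58.69 = 0.7327 mol
Ni²⁺ + 2e⁻ → Ni, so n(e⁻) = 2 × 0.7327 = 1.465 mol
Q = 1.465 × 96485 = 1.414×10^5 C
t = Q / I = 1.414×10^5 / 22.3 = 6341 s = 1.76 h

1.76 h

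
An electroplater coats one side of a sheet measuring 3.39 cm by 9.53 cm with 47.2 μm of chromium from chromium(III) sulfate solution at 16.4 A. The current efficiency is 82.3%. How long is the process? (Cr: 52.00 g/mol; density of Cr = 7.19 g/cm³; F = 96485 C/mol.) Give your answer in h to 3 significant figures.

0.126 h

Plated area = 3.39 × 9.53 = 32.31 cm²
Volume = 32.31 × 47.2×10⁻⁴ cm = 0.1525 cm³
m(Cr) = 0.1525 × 7.19 = 1.096 g
n(Cr) = 1.096 / 52.00 = 0.02108 mol; n(e⁻) = 3 × 0.02108 = 0.06324 mol
Q = 0.06324 × 96485 / 0.823 = 7414 C
t = 7414 / 16.4 = 452.1 s = 0.126 h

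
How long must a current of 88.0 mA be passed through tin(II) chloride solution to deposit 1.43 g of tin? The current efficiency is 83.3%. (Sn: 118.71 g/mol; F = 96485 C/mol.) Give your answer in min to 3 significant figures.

n(Sn) = 1.43 / 118.71 = 0.01205 mol
Sn²⁺ + 2e⁻ → Sn, so n(e⁻) = 2 × 0.01205 = 0.02410 mol
Q = 0.02410 × 96485 / 0.833 = 2791 C
t = Q / I = 2791 / 0.0880 = 31720 s = 529 min

529 min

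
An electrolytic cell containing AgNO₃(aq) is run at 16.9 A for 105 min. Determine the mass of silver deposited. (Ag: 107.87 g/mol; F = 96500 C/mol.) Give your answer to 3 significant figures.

119 g

Q = It = 16.9 × 6300 = 1.065×10^5 C
Moles of electrons = 1.065×10^5 / 96500 = 1.104 mol
Ag⁺ + e⁻ → Ag, so n(Ag) = 1.104 mol
m = 1.104 × 107.87 = 119 g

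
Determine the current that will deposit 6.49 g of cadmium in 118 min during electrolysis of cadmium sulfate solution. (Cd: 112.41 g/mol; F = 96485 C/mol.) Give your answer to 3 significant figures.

1.57 A

n(Cd) = 6.49 / 112.41 = 0.05774 mol
Cd²⁺ + 2e⁻ → Cd, so n(e⁻) = 2 × 0.05774 = 0.1155 mol
Q = 0.1155 × 96485 = 11140 C
I = Q / t = 11140 / 7080 s = 1.57 A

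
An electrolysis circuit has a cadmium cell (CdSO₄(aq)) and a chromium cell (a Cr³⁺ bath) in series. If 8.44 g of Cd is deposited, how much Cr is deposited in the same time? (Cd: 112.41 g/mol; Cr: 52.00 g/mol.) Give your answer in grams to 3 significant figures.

2.60 g

n(Cd) = 8.44 / 112.41 = 0.07508 mol
Cd²⁺ + 2e⁻ → Cd, so n(e⁻) = 2 × 0.07508 = 0.1502 mol
In series, the same 0.1502 mol of electrons flows through the second cell.
Cr³⁺ + 3e⁻ → Cr, so n(Cr) = 0.1502 / 3 = 0.05007 mol
m(Cr) = 0.05007 × 52.00 = 2.60 g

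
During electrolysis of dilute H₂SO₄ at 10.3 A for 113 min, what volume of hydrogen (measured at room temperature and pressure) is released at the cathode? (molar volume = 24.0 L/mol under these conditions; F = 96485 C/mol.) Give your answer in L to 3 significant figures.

Charge passed = 10.3 × 6780 = 69830 C
Moles of electrons = 69830 / 96485 = 0.7237 mol
2H⁺ + 2e⁻ → H₂, so n(H₂) = 0.7237 / 2 = 0.3619 mol
V = 0.3619 × 24.0 = 8.686 L

8.69 L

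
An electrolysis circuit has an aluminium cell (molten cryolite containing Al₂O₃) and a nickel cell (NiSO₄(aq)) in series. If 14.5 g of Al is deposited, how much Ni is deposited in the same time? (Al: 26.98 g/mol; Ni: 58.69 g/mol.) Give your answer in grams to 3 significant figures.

47.3 g

n(Al) = 14.5 / 26.98 = 0.5374 mol
Al³⁺ + 3e⁻ → Al, so n(e⁻) = 3 × 0.5374 = 1.612 mol
In series, the same 1.612 mol of electrons flows through the second cell.
Ni²⁺ + 2e⁻ → Ni, so n(Ni) = 1.612 / 2 = 0.8060 mol
m(Ni) = 0.8060 × 58.69 = 47.3 g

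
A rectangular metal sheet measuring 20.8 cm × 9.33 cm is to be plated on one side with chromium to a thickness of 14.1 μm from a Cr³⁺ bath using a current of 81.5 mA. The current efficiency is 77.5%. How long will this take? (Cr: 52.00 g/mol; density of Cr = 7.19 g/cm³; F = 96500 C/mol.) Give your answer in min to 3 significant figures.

Plated area = 20.8 × 9.33 = 194.1 cm²
Volume = 194.1 × 14.1×10⁻⁴ cm = 0.2737 cm³
m(Cr) = 0.2737 × 7.19 = 1.968 g
n(Cr) = 1.968 / 52.00 = 0.03785 mol; n(e⁻) = 3 × 0.03785 = 0.1136 mol
Q = 0.1136 × 96500 / 0.775 = 14150 C
t = 14150 / 0.0815 = 1.736×10^5 s = 2890 min

2890 min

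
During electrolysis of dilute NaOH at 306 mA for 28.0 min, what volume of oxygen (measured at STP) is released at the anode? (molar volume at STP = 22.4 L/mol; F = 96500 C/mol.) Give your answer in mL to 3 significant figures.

29.8 mL

Q = 0.306 A × 1680 s = 514.1 C
n(e⁻) = Q/F = 514.1/96500 = 0.005327 mol
2H₂O → O₂ + 4H⁺ + 4e⁻, so n(O₂) = 0.005327 / 4 = 0.001332 mol
V = 0.001332 × 22.4 = 0.02984 L
= 29.8 mL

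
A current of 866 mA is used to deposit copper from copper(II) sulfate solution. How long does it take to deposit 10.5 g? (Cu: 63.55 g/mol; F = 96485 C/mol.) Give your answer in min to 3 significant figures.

n(Cu) = 10.5 / 63.55 = 0.1652 mol
Cu²⁺ + 2e⁻ → Cu, so n(e⁻) = 2 × 0.1652 = 0.3304 mol
Q = 0.3304 × 96485 = 31880 C
t = Q / I = 31880 / 0.866 = 36810 s = 614 min

614 min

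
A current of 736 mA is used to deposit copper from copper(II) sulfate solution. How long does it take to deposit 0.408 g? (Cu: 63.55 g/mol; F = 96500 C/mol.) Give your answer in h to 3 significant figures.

n(Cu) = 0.408 / 63.55 = 0.006420 mol
Cu²⁺ + 2e⁻ → Cu, so n(e⁻) = 2 × 0.006420 = 0.01284 mol
Q = 0.01284 × 96500 = 1239 C
t = Q / I = 1239 / 0.736 = 1683 s = 0.468 h

0.468 h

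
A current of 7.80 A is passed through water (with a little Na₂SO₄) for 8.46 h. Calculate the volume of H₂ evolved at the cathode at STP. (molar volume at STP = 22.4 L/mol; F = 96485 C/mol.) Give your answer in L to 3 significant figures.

Q = It = 7.80 × 30456 = 2.376×10^5 C
n(e⁻) = Q/F = 2.376×10^5/96485 = 2.463 mol
2H⁺ + 2e⁻ → H₂, so n(H₂) = 2.463 / 2 = 1.232 mol
V = 1.232 × 22.4 = 27.60 L

27.6 L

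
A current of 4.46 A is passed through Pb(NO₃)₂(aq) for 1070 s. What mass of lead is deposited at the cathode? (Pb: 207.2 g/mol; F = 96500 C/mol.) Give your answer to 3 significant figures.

Q = It = 4.46 × 1070 = 4772 C
Moles of electrons = 4772 / 96500 = 0.04945 mol
Pb²⁺ + 2e⁻ → Pb, so n(Pb) = 0.04945 / 2 = 0.02473 mol
m = 0.02473 × 207.2 = 5.12 g

5.12 g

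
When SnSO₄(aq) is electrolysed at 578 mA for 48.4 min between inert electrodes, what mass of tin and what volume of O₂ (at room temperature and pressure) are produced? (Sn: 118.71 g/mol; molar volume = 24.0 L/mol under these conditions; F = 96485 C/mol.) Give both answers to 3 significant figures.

1.03 g Sn; 0.104 L O₂

Q = 0.578 × 2904 = 1679 C; n(e⁻) = 1679 / 96485 = 0.01740 mol
Cathode: Sn²⁺ + 2e⁻ → Sn → n(Sn) = 0.01740/2 = 0.008700 mol → 1.03 g
Anode: 2H₂O → O₂ + 4H⁺ + 4e⁻ → n(O₂) = 0.01740/4 = 0.004350 mol → 0.104 L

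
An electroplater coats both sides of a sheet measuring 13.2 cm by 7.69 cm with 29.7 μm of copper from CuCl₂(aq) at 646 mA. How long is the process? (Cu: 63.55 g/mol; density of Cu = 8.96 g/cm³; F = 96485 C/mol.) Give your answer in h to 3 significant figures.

7.05 h

Plated area = 2 × 13.2 × 7.69 = 203.0 cm²
Volume = 203.0 × 29.7×10⁻⁴ cm = 0.6029 cm³
m(Cu) = 0.6029 × 8.96 = 5.402 g
n(Cu) = 5.402 / 63.55 = 0.08500 mol; n(e⁻) = 2 × 0.08500 = 0.1700 mol
Q = 0.1700 × 96485 = 16400 C
t = 16400 / 0.646 = 25390 s = 7.05 h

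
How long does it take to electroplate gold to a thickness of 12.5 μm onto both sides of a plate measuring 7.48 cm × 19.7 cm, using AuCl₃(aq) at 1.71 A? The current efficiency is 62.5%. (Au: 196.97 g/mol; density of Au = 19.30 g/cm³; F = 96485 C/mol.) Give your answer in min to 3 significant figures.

163 min

Plated area = 2 × 7.48 × 19.7 = 294.7 cm²
Volume = 294.7 × 12.5×10⁻⁴ cm = 0.3684 cm³
m(Au) = 0.3684 × 19.30 = 7.110 g
n(Au) = 7.110 / 196.97 = 0.03610 mol; n(e⁻) = 3 × 0.03610 = 0.1083 mol
Q = 0.1083 × 96485 / 0.625 = 16720 C
t = 16720 / 1.71 = 9778 s = 163 min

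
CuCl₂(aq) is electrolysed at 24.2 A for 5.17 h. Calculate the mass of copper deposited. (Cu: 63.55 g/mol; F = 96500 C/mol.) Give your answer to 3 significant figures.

Charge passed = 24.2 × 18612 = 4.504×10^5 C
n(e⁻) = Q/F = 4.504×10^5/96500 = 4.667 mol
Cu²⁺ + 2e⁻ → Cu, so n(Cu) = 4.667 / 2 = 2.334 mol
m = 2.334 × 63.55 = 148 g

148 g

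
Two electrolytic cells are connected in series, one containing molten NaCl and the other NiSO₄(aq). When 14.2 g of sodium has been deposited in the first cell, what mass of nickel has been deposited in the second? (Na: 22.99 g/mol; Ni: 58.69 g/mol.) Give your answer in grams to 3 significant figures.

18.1 g

n(Na) = 14.2 / 22.99 = 0.6177 mol
Na⁺ + e⁻ → Na, so n(e⁻) = 0.6177 mol
The cells are in series, so the same charge (and hence the same n(e⁻) = 0.6177 mol) passes through both.
Ni²⁺ + 2e⁻ → Ni, so n(Ni) = 0.6177 / 2 = 0.3089 mol
m(Ni) = 0.3089 × 58.69 = 18.1 g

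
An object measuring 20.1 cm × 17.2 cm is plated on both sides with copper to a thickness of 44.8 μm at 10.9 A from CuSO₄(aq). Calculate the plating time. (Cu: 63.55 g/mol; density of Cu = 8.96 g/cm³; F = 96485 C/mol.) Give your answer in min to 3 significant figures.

129 min

Plated area = 2 × 20.1 × 17.2 = 691.4 cm²
Volume = 691.4 × 44.8×10⁻⁴ cm = 3.097 cm³
m(Cu) = 3.097 × 8.96 = 27.75 g
n(Cu) = 27.75 / 63.55 = 0.4367 mol; n(e⁻) = 2 × 0.4367 = 0.8734 mol
Q = 0.8734 × 96485 = 84270 C
t = 84270 / 10.9 = 7731 s = 129 min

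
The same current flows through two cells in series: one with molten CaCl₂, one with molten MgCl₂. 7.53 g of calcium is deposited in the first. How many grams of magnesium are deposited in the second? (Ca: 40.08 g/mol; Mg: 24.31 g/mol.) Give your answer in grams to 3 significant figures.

n(Ca) = 7.53 / 40.08 = 0.1879 mol
Ca²⁺ + 2e⁻ → Ca, so n(e⁻) = 2 × 0.1879 = 0.3758 mol
Same current for the same time ⇒ same n(e⁻) = 0.3758 mol in both cells.
Mg²⁺ + 2e⁻ → Mg, so n(Mg) = 0.3758 / 2 = 0.1879 mol
m(Mg) = 0.1879 × 24.31 = 4.57 g

4.57 g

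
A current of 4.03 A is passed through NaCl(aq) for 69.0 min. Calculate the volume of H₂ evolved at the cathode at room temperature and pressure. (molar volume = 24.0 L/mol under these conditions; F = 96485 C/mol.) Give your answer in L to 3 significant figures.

Q = 4.03 A × 4140 s = 16680 C
n(e⁻) = Q/F = 16680/96485 = 0.1729 mol
2H⁺ + 2e⁻ → H₂, so n(H₂) = 0.1729 / 2 = 0.08645 mol
V = 0.08645 × 24.0 = 2.075 L

2.08 L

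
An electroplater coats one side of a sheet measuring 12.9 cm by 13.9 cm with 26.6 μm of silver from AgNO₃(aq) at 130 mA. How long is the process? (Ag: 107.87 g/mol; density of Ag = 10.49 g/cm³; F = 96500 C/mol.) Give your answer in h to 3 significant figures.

Plated area = 12.9 × 13.9 = 179.3 cm²
Volume = 179.3 × 26.6×10⁻⁴ cm = 0.4769 cm³
m(Ag) = 0.4769 × 10.49 = 5.003 g
n(Ag) = 5.003 / 107.87 = 0.04638 mol; n(e⁻) = 0.04638 mol
Q = 0.04638 × 96500 = 4476 C
t = 4476 / 0.130 = 34430 s = 9.56 h

9.56 h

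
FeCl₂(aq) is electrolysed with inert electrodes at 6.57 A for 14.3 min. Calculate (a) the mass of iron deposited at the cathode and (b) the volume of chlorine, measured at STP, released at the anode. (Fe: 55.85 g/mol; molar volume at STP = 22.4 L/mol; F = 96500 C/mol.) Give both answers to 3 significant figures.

Q = 6.57 × 858 = 5637 C; n(e⁻) = 5637 / 96500 = 0.05841 mol
Cathode: Fe²⁺ + 2e⁻ → Fe → n(Fe) = 0.05841/2 = 0.02921 mol → 1.63 g
Anode: 2Cl⁻ → Cl₂ + 2e⁻ → n(Cl₂) = 0.05841/2 = 0.02921 mol → 0.654 L

1.63 g Fe; 0.654 L Cl₂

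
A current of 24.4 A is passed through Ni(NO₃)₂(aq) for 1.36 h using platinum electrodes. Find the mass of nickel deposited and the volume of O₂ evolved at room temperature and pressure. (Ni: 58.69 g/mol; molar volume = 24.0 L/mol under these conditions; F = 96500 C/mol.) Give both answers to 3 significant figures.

36.3 g Ni; 7.43 L O₂

Q = 24.4 × 4896 = 1.195×10^5 C; n(e⁻) = 1.195×10^5 / 96500 = 1.238 mol
Cathode: Ni²⁺ + 2e⁻ → Ni → n(Ni) = 1.238/2 = 0.6190 mol → 36.3 g
Anode: 2H₂O → O₂ + 4H⁺ + 4e⁻ → n(O₂) = 1.238/4 = 0.3095 mol → 7.43 L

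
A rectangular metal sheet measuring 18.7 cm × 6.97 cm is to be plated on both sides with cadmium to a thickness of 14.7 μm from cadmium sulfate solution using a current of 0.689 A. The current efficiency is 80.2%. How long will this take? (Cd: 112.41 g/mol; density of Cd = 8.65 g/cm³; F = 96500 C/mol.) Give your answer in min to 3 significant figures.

172 min

Plated area = 2 × 18.7 × 6.97 = 260.7 cm²
Volume = 260.7 × 14.7×10⁻⁴ cm = 0.3832 cm³
m(Cd) = 0.3832 × 8.65 = 3.315 g
n(Cd) = 3.315 / 112.41 = 0.02949 mol; n(e⁻) = 2 × 0.02949 = 0.05898 mol
Q = 0.05898 × 96500 / 0.802 = 7097 C
t = 7097 / 0.689 = 10300 s = 172 min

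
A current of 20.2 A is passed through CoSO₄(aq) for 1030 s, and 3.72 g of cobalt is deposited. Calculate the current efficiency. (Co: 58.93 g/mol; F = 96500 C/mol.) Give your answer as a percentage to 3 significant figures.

Q = 20.2 × 1030 = 20810 C
n(e⁻) = 20810 / 96500 = 0.2156 mol
Co²⁺ + 2e⁻ → Co, so theoretical n(Co) = 0.1078 mol → 6.353 g
Efficiency = 3.72 / 6.353 = 0.5856 = 58.6%

58.6%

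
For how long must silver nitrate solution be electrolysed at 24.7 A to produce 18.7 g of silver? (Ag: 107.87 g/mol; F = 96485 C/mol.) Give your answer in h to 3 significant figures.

0.188 h

n(Ag) = 18.7 / 107.87 = 0.1734 mol
Ag⁺ + e⁻ → Ag, so n(e⁻) = 0.1734 mol
Q = 0.1734 × 96485 = 16730 C
t = Q / I = 16730 / 24.7 = 677.3 s = 0.188 h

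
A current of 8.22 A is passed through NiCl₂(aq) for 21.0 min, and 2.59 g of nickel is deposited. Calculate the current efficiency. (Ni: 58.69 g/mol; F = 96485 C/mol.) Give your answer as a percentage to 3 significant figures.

Q = 8.22 × 1260 = 10360 C
n(e⁻) = 10360 / 96485 = 0.1074 mol
Ni²⁺ + 2e⁻ → Ni, so theoretical n(Ni) = 0.05370 mol → 3.152 g
Efficiency = 2.59 / 3.152 = 0.8217 = 82.2%

82.2%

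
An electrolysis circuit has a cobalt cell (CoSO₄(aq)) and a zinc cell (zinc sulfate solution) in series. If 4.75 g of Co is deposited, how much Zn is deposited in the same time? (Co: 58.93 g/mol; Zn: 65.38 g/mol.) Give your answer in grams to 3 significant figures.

n(Co) = 4.75 / 58.93 = 0.08060 mol
Co²⁺ + 2e⁻ → Co, so n(e⁻) = 2 × 0.08060 = 0.1612 mol
The cells are in series, so the same charge (and hence the same n(e⁻) = 0.1612 mol) passes through both.
Zn²⁺ + 2e⁻ → Zn, so n(Zn) = 0.1612 / 2 = 0.08060 mol
m(Zn) = 0.08060 × 65.38 = 5.27 g

5.27 g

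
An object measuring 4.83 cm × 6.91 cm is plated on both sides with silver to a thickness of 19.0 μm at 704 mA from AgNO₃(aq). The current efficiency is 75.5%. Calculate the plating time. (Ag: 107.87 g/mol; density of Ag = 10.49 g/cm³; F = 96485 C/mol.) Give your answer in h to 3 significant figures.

0.622 h

Plated area = 2 × 4.83 × 6.91 = 66.75 cm²
Volume = 66.75 × 19.0×10⁻⁴ cm = 0.1268 cm³
m(Ag) = 0.1268 × 10.49 = 1.330 g
n(Ag) = 1.330 / 107.87 = 0.01233 mol; n(e⁻) = 0.01233 mol
Q = 0.01233 × 96485 / 0.755 = 1576 C
t = 1576 / 0.704 = 2239 s = 0.622 h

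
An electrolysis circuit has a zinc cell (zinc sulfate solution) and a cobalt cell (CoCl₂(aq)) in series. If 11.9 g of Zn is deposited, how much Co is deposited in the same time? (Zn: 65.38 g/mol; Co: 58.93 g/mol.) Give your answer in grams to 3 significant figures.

10.7 g

n(Zn) = 11.9 / 65.38 = 0.1820 mol
Zn²⁺ + 2e⁻ → Zn, so n(e⁻) = 2 × 0.1820 = 0.3640 mol
The cells are in series, so the same charge (and hence the same n(e⁻) = 0.3640 mol) passes through both.
Co²⁺ + 2e⁻ → Co, so n(Co) = 0.3640 / 2 = 0.1820 mol
m(Co) = 0.1820 × 58.93 = 10.7 g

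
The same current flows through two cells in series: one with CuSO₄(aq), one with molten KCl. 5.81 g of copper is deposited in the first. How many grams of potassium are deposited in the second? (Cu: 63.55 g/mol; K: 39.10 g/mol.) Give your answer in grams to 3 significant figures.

7.15 g

n(Cu) = 5.81 / 63.55 = 0.09142 mol
Cu²⁺ + 2e⁻ → Cu, so n(e⁻) = 2 × 0.09142 = 0.1828 mol
The cells are in series, so the same charge (and hence the same n(e⁻) = 0.1828 mol) passes through both.
K⁺ + e⁻ → K, so n(K) = 0.1828 mol
m(K) = 0.1828 × 39.10 = 7.15 g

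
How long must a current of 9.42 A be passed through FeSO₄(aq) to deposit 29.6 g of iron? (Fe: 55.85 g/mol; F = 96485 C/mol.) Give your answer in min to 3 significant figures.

181 min

n(Fe) = 29.6 / 55.85 = 0.5300 mol
Fe²⁺ + 2e⁻ → Fe, so n(e⁻) = 2 × 0.5300 = 1.060 mol
Q = 1.060 × 96485 = 1.023×10^5 C
t = Q / I = 1.023×10^5 / 9.42 = 10860 s = 181 min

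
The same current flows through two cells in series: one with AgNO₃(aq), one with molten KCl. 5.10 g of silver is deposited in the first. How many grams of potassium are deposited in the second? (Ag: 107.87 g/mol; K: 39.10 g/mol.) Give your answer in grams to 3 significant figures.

n(Ag) = 5.10 / 107.87 = 0.04728 mol
Ag⁺ + e⁻ → Ag, so n(e⁻) = 0.04728 mol
The cells are in series, so the same charge (and hence the same n(e⁻) = 0.04728 mol) passes through both.
K⁺ + e⁻ → K, so n(K) = 0.04728 mol
m(K) = 0.04728 × 39.10 = 1.85 g

1.85 g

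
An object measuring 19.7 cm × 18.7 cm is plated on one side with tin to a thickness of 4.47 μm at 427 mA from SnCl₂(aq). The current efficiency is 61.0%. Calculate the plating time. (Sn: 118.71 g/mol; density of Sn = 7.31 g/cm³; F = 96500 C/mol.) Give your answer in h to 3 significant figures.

Plated area = 19.7 × 18.7 = 368.4 cm²
Volume = 368.4 × 4.47×10⁻⁴ cm = 0.1647 cm³
m(Sn) = 0.1647 × 7.31 = 1.204 g
n(Sn) = 1.204 / 118.71 = 0.01014 mol; n(e⁻) = 2 × 0.01014 = 0.02028 mol
Q = 0.02028 × 96500 / 0.610 = 3208 C
t = 3208 / 0.427 = 7513 s = 2.09 h

2.09 h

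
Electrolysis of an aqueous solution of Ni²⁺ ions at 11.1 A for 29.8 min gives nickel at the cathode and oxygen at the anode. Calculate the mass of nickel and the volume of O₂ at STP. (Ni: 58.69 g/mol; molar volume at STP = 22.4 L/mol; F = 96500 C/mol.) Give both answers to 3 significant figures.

Q = 11.1 × 1788 = 19850 C; n(e⁻) = 19850 / 96500 = 0.2057 mol
Cathode: Ni²⁺ + 2e⁻ → Ni → n(Ni) = 0.2057/2 = 0.1029 mol → 6.04 g
Anode: 2H₂O → O₂ + 4H⁺ + 4e⁻ → n(O₂) = 0.2057/4 = 0.05143 mol → 1.15 L

6.04 g Ni; 1.15 L O₂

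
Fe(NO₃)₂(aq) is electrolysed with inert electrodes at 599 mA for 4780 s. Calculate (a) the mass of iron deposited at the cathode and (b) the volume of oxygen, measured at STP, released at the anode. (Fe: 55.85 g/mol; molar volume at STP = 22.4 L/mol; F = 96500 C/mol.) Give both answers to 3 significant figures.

Q = 0.599 × 4780 = 2863 C; n(e⁻) = 2863 / 96500 = 0.02967 mol
Cathode: Fe²⁺ + 2e⁻ → Fe → n(Fe) = 0.02967/2 = 0.01484 mol → 0.829 g
Anode: 2H₂O → O₂ + 4H⁺ + 4e⁻ → n(O₂) = 0.02967/4 = 0.007418 mol → 0.166 L

0.829 g Fe; 0.166 L O₂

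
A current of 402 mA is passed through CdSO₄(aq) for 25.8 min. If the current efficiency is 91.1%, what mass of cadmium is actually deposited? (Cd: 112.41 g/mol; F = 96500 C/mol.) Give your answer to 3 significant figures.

0.330 g

Q = 0.402 × 1548 = 622.3 C
n(e⁻) = 622.3 / 96500 = 0.006449 mol
Cd²⁺ + 2e⁻ → Cd, so theoretical m(Cd) = 0.003225 × 112.41 = 0.3625 g
Actual mass = 91.1% × 0.3625 = 0.330 g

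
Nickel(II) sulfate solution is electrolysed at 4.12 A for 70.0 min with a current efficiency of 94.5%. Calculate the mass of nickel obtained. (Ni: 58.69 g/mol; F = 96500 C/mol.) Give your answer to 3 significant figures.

Q = 4.12 × 4200 = 17300 C
n(e⁻) = 17300 / 96500 = 0.1793 mol
Ni²⁺ + 2e⁻ → Ni, so theoretical m(Ni) = 0.08965 × 58.69 = 5.262 g
Actual mass = 94.5% × 5.262 = 4.97 g

4.97 g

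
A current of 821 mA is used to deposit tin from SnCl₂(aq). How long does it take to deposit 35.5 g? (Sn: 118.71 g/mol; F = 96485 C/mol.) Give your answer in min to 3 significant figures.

1170 min

n(Sn) = 35.5 / 118.71 = 0.2990 mol
Sn²⁺ + 2e⁻ → Sn, so n(e⁻) = 2 × 0.2990 = 0.5980 mol
Q = 0.5980 × 96485 = 57700 C
t = Q / I = 57700 / 0.821 = 70280 s = 1170 min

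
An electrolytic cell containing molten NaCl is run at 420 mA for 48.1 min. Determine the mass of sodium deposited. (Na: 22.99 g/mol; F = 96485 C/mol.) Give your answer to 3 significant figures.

0.289 g

Q = It = 0.420 × 2886 = 1212 C
n(e⁻) = 1212 / 96485 = 0.01256 mol
Na⁺ + e⁻ → Na, so n(Na) = 0.01256 mol
m = 0.01256 × 22.99 = 0.289 g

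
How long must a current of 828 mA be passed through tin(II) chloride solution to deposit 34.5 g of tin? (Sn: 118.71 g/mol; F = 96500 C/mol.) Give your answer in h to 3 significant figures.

18.8 h

n(Sn) = 34.5 / 118.71 = 0.2906 mol
Sn²⁺ + 2e⁻ → Sn, so n(e⁻) = 2 × 0.2906 = 0.5812 mol
Q = 0.5812 × 96500 = 56090 C
t = Q / I = 56090 / 0.828 = 67740 s = 18.8 h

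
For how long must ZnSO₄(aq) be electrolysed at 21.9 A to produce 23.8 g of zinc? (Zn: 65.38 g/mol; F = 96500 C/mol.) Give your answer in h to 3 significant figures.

n(Zn) = 23.8 / 65.38 = 0.3640 mol
Zn²⁺ + 2e⁻ → Zn, so n(e⁻) = 2 × 0.3640 = 0.7280 mol
Q = 0.7280 × 96500 = 70250 C
t = Q / I = 70250 / 21.9 = 3208 s = 0.891 h

0.891 h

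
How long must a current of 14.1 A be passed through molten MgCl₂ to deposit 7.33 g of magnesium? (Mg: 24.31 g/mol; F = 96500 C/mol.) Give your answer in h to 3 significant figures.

n(Mg) = 7.33 / 24.31 = 0.3015 mol
Mg²⁺ + 2e⁻ → Mg, so n(e⁻) = 2 × 0.3015 = 0.6030 mol
Q = 0.6030 × 96500 = 58190 C
t = Q / I = 58190 / 14.1 = 4127 s = 1.15 h

1.15 h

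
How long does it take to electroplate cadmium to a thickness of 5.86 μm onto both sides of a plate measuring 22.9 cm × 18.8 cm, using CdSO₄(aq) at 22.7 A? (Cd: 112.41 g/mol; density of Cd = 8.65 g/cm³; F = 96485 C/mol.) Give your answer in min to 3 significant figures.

Plated area = 2 × 22.9 × 18.8 = 861.0 cm²
Volume = 861.0 × 5.86×10⁻⁴ cm = 0.5045 cm³
m(Cd) = 0.5045 × 8.65 = 4.364 g
n(Cd) = 4.364 / 112.41 = 0.03882 mol; n(e⁻) = 2 × 0.03882 = 0.07764 mol
Q = 0.07764 × 96485 = 7491 C
t = 7491 / 22.7 = 330.0 s = 5.50 min

5.50 min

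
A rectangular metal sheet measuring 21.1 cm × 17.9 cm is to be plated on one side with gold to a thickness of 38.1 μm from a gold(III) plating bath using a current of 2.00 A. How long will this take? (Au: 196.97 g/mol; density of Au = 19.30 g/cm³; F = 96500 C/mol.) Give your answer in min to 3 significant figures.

Plated area = 21.1 × 17.9 = 377.7 cm²
Volume = 377.7 × 38.1×10⁻⁴ cm = 1.439 cm³
m(Au) = 1.439 × 19.30 = 27.77 g
n(Au) = 27.77 / 196.97 = 0.1410 mol; n(e⁻) = 3 × 0.1410 = 0.4230 mol
Q = 0.4230 × 96500 = 40820 C
t = 40820 / 2.00 = 20410 s = 340 min

340 min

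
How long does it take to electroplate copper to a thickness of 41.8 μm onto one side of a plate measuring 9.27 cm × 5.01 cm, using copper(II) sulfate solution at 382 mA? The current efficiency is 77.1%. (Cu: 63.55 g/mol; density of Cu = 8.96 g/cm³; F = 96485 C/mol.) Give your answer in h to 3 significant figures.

4.98 h

Plated area = 9.27 × 5.01 = 46.44 cm²
Volume = 46.44 × 41.8×10⁻⁴ cm = 0.1941 cm³
m(Cu) = 0.1941 × 8.96 = 1.739 g
n(Cu) = 1.739 / 63.55 = 0.02736 mol; n(e⁻) = 2 × 0.02736 = 0.05472 mol
Q = 0.05472 × 96485 / 0.771 = 6848 C
t = 6848 / 0.382 = 17930 s = 4.98 h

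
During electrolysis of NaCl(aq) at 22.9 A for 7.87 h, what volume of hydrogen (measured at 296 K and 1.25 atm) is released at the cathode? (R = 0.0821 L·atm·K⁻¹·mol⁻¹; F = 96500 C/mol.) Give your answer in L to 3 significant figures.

65.4 L

Charge passed = 22.9 × 28332 = 6.488×10^5 C
n(e⁻) = Q/F = 6.488×10^5/96500 = 6.723 mol
2H⁺ + 2e⁻ → H₂, so n(H₂) = 6.723 / 2 = 3.362 mol
V = nRT/P = 3.362 × 0.0821 × 296 / 1.25 = 65.36 L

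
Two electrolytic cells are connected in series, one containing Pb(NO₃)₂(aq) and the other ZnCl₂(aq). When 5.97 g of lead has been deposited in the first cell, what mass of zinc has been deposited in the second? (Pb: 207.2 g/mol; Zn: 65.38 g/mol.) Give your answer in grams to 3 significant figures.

n(Pb) = 5.97 / 207.2 = 0.02881 mol
Pb²⁺ + 2e⁻ → Pb, so n(e⁻) = 2 × 0.02881 = 0.05762 mol
Since the cells are in series, n(e⁻) in the Zn cell is also 0.05762 mol.
Zn²⁺ + 2e⁻ → Zn, so n(Zn) = 0.05762 / 2 = 0.02881 mol
m(Zn) = 0.02881 × 65.38 = 1.88 g

1.88 g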